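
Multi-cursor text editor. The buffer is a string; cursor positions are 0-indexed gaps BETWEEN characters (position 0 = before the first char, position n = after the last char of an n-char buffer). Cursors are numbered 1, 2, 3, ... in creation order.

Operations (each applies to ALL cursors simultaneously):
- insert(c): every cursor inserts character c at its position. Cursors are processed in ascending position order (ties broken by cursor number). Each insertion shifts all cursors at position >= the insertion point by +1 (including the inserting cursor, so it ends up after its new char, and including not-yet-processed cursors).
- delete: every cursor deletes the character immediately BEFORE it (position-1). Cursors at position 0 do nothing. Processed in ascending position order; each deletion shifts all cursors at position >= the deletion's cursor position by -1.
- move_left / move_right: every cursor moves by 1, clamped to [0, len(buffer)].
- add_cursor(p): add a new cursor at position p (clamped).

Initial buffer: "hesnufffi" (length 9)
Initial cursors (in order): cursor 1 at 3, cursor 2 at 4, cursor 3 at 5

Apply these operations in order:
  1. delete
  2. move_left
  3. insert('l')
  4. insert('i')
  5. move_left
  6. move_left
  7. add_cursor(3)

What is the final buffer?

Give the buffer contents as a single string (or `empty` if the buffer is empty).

After op 1 (delete): buffer="hefffi" (len 6), cursors c1@2 c2@2 c3@2, authorship ......
After op 2 (move_left): buffer="hefffi" (len 6), cursors c1@1 c2@1 c3@1, authorship ......
After op 3 (insert('l')): buffer="hlllefffi" (len 9), cursors c1@4 c2@4 c3@4, authorship .123.....
After op 4 (insert('i')): buffer="hllliiiefffi" (len 12), cursors c1@7 c2@7 c3@7, authorship .123123.....
After op 5 (move_left): buffer="hllliiiefffi" (len 12), cursors c1@6 c2@6 c3@6, authorship .123123.....
After op 6 (move_left): buffer="hllliiiefffi" (len 12), cursors c1@5 c2@5 c3@5, authorship .123123.....
After op 7 (add_cursor(3)): buffer="hllliiiefffi" (len 12), cursors c4@3 c1@5 c2@5 c3@5, authorship .123123.....

Answer: hllliiiefffi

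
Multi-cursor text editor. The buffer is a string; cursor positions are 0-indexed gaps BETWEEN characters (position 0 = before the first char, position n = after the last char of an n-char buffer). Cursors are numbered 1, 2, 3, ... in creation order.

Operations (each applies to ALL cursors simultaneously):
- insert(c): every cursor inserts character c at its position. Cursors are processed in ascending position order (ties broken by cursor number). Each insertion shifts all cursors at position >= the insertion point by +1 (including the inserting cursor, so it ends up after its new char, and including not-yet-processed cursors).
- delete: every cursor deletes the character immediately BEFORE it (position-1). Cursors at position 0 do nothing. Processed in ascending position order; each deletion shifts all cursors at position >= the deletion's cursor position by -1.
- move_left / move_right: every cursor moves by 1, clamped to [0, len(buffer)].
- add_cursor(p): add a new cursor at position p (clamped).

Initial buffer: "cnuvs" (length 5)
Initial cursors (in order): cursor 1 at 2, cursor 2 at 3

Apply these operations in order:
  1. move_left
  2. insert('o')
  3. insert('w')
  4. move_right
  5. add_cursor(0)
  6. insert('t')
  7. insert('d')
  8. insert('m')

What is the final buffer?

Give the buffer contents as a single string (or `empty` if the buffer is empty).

After op 1 (move_left): buffer="cnuvs" (len 5), cursors c1@1 c2@2, authorship .....
After op 2 (insert('o')): buffer="conouvs" (len 7), cursors c1@2 c2@4, authorship .1.2...
After op 3 (insert('w')): buffer="cownowuvs" (len 9), cursors c1@3 c2@6, authorship .11.22...
After op 4 (move_right): buffer="cownowuvs" (len 9), cursors c1@4 c2@7, authorship .11.22...
After op 5 (add_cursor(0)): buffer="cownowuvs" (len 9), cursors c3@0 c1@4 c2@7, authorship .11.22...
After op 6 (insert('t')): buffer="tcowntowutvs" (len 12), cursors c3@1 c1@6 c2@10, authorship 3.11.122.2..
After op 7 (insert('d')): buffer="tdcowntdowutdvs" (len 15), cursors c3@2 c1@8 c2@13, authorship 33.11.1122.22..
After op 8 (insert('m')): buffer="tdmcowntdmowutdmvs" (len 18), cursors c3@3 c1@10 c2@16, authorship 333.11.11122.222..

Answer: tdmcowntdmowutdmvs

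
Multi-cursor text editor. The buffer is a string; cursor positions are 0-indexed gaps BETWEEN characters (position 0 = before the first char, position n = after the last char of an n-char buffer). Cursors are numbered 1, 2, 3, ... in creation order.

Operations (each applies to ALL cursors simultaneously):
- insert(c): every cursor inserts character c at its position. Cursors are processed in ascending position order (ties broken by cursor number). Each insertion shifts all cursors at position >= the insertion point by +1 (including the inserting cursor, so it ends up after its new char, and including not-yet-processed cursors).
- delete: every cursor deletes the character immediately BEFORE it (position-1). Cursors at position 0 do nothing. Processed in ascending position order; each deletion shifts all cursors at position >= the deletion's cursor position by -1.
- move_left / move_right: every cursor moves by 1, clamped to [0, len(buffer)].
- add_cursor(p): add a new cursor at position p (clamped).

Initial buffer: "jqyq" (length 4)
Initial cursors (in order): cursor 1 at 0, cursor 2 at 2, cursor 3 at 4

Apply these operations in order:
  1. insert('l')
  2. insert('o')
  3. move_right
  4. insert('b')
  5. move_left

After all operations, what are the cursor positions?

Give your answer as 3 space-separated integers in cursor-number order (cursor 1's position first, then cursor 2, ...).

Answer: 3 8 12

Derivation:
After op 1 (insert('l')): buffer="ljqlyql" (len 7), cursors c1@1 c2@4 c3@7, authorship 1..2..3
After op 2 (insert('o')): buffer="lojqloyqlo" (len 10), cursors c1@2 c2@6 c3@10, authorship 11..22..33
After op 3 (move_right): buffer="lojqloyqlo" (len 10), cursors c1@3 c2@7 c3@10, authorship 11..22..33
After op 4 (insert('b')): buffer="lojbqloybqlob" (len 13), cursors c1@4 c2@9 c3@13, authorship 11.1.22.2.333
After op 5 (move_left): buffer="lojbqloybqlob" (len 13), cursors c1@3 c2@8 c3@12, authorship 11.1.22.2.333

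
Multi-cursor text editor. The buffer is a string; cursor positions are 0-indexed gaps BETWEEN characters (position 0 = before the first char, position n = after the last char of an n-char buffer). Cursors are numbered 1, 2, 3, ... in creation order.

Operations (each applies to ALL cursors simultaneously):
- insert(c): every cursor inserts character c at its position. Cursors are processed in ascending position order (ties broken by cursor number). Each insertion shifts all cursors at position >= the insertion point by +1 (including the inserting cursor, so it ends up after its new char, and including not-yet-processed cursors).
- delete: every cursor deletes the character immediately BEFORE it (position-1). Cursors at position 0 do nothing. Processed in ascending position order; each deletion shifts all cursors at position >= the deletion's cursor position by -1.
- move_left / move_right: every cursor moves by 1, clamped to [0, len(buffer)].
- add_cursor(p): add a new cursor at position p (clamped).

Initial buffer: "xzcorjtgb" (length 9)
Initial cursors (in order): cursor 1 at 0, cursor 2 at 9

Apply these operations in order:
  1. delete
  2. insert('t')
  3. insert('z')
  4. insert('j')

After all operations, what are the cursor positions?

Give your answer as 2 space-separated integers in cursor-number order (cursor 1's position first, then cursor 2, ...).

After op 1 (delete): buffer="xzcorjtg" (len 8), cursors c1@0 c2@8, authorship ........
After op 2 (insert('t')): buffer="txzcorjtgt" (len 10), cursors c1@1 c2@10, authorship 1........2
After op 3 (insert('z')): buffer="tzxzcorjtgtz" (len 12), cursors c1@2 c2@12, authorship 11........22
After op 4 (insert('j')): buffer="tzjxzcorjtgtzj" (len 14), cursors c1@3 c2@14, authorship 111........222

Answer: 3 14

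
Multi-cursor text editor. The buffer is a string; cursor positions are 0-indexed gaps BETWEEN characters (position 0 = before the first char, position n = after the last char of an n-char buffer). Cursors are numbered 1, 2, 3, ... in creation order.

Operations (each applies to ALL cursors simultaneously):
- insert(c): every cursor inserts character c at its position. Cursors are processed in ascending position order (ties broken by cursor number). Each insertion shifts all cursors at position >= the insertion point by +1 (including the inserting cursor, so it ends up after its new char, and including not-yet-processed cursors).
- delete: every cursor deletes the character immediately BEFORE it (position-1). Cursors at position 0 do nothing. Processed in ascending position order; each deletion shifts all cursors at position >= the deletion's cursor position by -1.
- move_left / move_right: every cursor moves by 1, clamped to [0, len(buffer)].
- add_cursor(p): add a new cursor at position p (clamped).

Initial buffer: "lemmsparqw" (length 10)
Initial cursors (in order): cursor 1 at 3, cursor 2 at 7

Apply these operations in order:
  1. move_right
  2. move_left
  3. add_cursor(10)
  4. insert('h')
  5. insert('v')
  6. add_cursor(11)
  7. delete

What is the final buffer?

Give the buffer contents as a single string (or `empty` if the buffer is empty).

After op 1 (move_right): buffer="lemmsparqw" (len 10), cursors c1@4 c2@8, authorship ..........
After op 2 (move_left): buffer="lemmsparqw" (len 10), cursors c1@3 c2@7, authorship ..........
After op 3 (add_cursor(10)): buffer="lemmsparqw" (len 10), cursors c1@3 c2@7 c3@10, authorship ..........
After op 4 (insert('h')): buffer="lemhmspahrqwh" (len 13), cursors c1@4 c2@9 c3@13, authorship ...1....2...3
After op 5 (insert('v')): buffer="lemhvmspahvrqwhv" (len 16), cursors c1@5 c2@11 c3@16, authorship ...11....22...33
After op 6 (add_cursor(11)): buffer="lemhvmspahvrqwhv" (len 16), cursors c1@5 c2@11 c4@11 c3@16, authorship ...11....22...33
After op 7 (delete): buffer="lemhmsparqwh" (len 12), cursors c1@4 c2@8 c4@8 c3@12, authorship ...1.......3

Answer: lemhmsparqwh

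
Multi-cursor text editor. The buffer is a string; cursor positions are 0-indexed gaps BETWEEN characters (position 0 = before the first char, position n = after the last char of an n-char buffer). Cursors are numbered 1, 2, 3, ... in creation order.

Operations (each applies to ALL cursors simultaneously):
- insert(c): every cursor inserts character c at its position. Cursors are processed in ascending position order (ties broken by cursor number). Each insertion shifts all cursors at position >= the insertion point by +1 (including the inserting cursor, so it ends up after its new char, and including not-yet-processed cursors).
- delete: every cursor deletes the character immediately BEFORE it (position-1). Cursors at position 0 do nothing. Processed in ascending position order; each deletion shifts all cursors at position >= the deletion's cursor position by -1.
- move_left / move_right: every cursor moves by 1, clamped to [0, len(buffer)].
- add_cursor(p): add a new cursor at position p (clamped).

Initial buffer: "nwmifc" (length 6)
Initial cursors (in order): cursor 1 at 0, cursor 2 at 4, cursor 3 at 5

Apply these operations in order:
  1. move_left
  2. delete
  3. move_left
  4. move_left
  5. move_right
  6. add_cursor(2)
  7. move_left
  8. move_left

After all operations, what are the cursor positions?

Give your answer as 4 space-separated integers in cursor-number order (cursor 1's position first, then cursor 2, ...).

After op 1 (move_left): buffer="nwmifc" (len 6), cursors c1@0 c2@3 c3@4, authorship ......
After op 2 (delete): buffer="nwfc" (len 4), cursors c1@0 c2@2 c3@2, authorship ....
After op 3 (move_left): buffer="nwfc" (len 4), cursors c1@0 c2@1 c3@1, authorship ....
After op 4 (move_left): buffer="nwfc" (len 4), cursors c1@0 c2@0 c3@0, authorship ....
After op 5 (move_right): buffer="nwfc" (len 4), cursors c1@1 c2@1 c3@1, authorship ....
After op 6 (add_cursor(2)): buffer="nwfc" (len 4), cursors c1@1 c2@1 c3@1 c4@2, authorship ....
After op 7 (move_left): buffer="nwfc" (len 4), cursors c1@0 c2@0 c3@0 c4@1, authorship ....
After op 8 (move_left): buffer="nwfc" (len 4), cursors c1@0 c2@0 c3@0 c4@0, authorship ....

Answer: 0 0 0 0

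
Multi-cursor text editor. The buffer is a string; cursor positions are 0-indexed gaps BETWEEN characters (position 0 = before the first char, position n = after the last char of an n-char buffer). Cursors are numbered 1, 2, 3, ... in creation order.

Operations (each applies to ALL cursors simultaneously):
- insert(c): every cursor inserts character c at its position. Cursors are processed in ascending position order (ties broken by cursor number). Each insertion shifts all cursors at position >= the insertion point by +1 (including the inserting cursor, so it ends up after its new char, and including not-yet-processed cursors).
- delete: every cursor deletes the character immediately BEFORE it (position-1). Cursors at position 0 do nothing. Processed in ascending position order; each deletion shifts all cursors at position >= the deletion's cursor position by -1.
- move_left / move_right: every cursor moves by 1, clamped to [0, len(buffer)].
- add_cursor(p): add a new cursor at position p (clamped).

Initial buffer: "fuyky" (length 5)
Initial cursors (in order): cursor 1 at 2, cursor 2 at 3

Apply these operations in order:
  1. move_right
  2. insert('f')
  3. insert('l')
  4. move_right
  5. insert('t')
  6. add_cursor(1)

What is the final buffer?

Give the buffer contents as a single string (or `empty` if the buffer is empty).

Answer: fuyflktflyt

Derivation:
After op 1 (move_right): buffer="fuyky" (len 5), cursors c1@3 c2@4, authorship .....
After op 2 (insert('f')): buffer="fuyfkfy" (len 7), cursors c1@4 c2@6, authorship ...1.2.
After op 3 (insert('l')): buffer="fuyflkfly" (len 9), cursors c1@5 c2@8, authorship ...11.22.
After op 4 (move_right): buffer="fuyflkfly" (len 9), cursors c1@6 c2@9, authorship ...11.22.
After op 5 (insert('t')): buffer="fuyflktflyt" (len 11), cursors c1@7 c2@11, authorship ...11.122.2
After op 6 (add_cursor(1)): buffer="fuyflktflyt" (len 11), cursors c3@1 c1@7 c2@11, authorship ...11.122.2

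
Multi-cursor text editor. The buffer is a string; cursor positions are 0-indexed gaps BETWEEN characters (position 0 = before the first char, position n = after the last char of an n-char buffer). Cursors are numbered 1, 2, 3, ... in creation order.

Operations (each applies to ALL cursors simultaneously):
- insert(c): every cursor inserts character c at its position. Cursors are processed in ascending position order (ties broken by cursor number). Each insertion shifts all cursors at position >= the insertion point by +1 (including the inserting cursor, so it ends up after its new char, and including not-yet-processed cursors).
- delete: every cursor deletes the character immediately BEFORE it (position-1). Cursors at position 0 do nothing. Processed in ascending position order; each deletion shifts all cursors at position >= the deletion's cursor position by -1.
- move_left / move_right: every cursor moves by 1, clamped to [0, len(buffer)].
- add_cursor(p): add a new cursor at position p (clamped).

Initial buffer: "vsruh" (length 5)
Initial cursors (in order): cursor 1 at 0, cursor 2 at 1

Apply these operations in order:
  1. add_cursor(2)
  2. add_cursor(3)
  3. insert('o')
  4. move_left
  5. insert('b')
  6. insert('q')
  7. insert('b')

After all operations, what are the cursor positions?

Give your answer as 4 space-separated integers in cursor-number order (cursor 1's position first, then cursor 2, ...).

After op 1 (add_cursor(2)): buffer="vsruh" (len 5), cursors c1@0 c2@1 c3@2, authorship .....
After op 2 (add_cursor(3)): buffer="vsruh" (len 5), cursors c1@0 c2@1 c3@2 c4@3, authorship .....
After op 3 (insert('o')): buffer="ovosorouh" (len 9), cursors c1@1 c2@3 c3@5 c4@7, authorship 1.2.3.4..
After op 4 (move_left): buffer="ovosorouh" (len 9), cursors c1@0 c2@2 c3@4 c4@6, authorship 1.2.3.4..
After op 5 (insert('b')): buffer="bovbosborbouh" (len 13), cursors c1@1 c2@4 c3@7 c4@10, authorship 11.22.33.44..
After op 6 (insert('q')): buffer="bqovbqosbqorbqouh" (len 17), cursors c1@2 c2@6 c3@10 c4@14, authorship 111.222.333.444..
After op 7 (insert('b')): buffer="bqbovbqbosbqborbqbouh" (len 21), cursors c1@3 c2@8 c3@13 c4@18, authorship 1111.2222.3333.4444..

Answer: 3 8 13 18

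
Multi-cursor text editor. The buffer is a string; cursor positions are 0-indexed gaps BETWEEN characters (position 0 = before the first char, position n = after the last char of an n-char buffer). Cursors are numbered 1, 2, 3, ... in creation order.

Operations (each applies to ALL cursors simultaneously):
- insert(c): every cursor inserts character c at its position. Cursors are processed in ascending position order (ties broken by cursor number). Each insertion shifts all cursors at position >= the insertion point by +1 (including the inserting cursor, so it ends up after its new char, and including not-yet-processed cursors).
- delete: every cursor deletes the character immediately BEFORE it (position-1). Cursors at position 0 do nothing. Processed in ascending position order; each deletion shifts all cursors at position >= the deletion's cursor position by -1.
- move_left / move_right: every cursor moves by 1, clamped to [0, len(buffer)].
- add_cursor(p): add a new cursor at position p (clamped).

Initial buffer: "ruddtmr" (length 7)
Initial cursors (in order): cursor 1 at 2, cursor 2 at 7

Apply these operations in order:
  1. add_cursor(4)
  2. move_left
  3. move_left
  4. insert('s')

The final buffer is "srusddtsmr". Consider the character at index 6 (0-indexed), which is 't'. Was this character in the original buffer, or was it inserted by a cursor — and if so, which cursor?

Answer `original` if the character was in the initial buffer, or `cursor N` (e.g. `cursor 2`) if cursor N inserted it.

After op 1 (add_cursor(4)): buffer="ruddtmr" (len 7), cursors c1@2 c3@4 c2@7, authorship .......
After op 2 (move_left): buffer="ruddtmr" (len 7), cursors c1@1 c3@3 c2@6, authorship .......
After op 3 (move_left): buffer="ruddtmr" (len 7), cursors c1@0 c3@2 c2@5, authorship .......
After op 4 (insert('s')): buffer="srusddtsmr" (len 10), cursors c1@1 c3@4 c2@8, authorship 1..3...2..
Authorship (.=original, N=cursor N): 1 . . 3 . . . 2 . .
Index 6: author = original

Answer: original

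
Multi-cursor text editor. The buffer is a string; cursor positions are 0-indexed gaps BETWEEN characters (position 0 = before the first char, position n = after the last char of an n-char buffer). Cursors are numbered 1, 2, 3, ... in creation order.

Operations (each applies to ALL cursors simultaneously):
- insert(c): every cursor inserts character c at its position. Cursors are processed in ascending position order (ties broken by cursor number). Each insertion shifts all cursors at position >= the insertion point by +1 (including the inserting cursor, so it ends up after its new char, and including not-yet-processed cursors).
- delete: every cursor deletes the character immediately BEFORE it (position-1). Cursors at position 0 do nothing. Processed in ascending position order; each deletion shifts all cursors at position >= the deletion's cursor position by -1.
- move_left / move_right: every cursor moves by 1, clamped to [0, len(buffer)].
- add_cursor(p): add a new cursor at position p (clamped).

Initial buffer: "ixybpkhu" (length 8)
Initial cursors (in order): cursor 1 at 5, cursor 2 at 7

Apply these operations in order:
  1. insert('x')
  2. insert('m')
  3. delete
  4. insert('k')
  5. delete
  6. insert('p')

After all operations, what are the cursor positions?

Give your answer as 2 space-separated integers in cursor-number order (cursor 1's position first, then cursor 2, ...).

After op 1 (insert('x')): buffer="ixybpxkhxu" (len 10), cursors c1@6 c2@9, authorship .....1..2.
After op 2 (insert('m')): buffer="ixybpxmkhxmu" (len 12), cursors c1@7 c2@11, authorship .....11..22.
After op 3 (delete): buffer="ixybpxkhxu" (len 10), cursors c1@6 c2@9, authorship .....1..2.
After op 4 (insert('k')): buffer="ixybpxkkhxku" (len 12), cursors c1@7 c2@11, authorship .....11..22.
After op 5 (delete): buffer="ixybpxkhxu" (len 10), cursors c1@6 c2@9, authorship .....1..2.
After op 6 (insert('p')): buffer="ixybpxpkhxpu" (len 12), cursors c1@7 c2@11, authorship .....11..22.

Answer: 7 11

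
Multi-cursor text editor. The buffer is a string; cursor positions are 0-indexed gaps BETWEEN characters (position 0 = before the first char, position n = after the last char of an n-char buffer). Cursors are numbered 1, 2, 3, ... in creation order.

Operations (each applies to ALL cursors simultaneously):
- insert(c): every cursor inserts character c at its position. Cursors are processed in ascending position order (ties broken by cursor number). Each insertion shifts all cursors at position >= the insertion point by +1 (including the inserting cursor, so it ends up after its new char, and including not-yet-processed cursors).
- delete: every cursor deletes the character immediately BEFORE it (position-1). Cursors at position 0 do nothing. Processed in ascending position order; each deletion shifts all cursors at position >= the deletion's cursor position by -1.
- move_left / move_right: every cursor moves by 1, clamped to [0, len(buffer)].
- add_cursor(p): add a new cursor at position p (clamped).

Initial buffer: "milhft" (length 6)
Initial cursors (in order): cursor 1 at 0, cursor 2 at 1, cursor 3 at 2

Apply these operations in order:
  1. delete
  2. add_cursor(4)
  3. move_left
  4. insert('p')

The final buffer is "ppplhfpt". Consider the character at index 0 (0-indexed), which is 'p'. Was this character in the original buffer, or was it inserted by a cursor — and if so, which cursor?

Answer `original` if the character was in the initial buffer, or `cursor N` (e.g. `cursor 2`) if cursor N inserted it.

Answer: cursor 1

Derivation:
After op 1 (delete): buffer="lhft" (len 4), cursors c1@0 c2@0 c3@0, authorship ....
After op 2 (add_cursor(4)): buffer="lhft" (len 4), cursors c1@0 c2@0 c3@0 c4@4, authorship ....
After op 3 (move_left): buffer="lhft" (len 4), cursors c1@0 c2@0 c3@0 c4@3, authorship ....
After op 4 (insert('p')): buffer="ppplhfpt" (len 8), cursors c1@3 c2@3 c3@3 c4@7, authorship 123...4.
Authorship (.=original, N=cursor N): 1 2 3 . . . 4 .
Index 0: author = 1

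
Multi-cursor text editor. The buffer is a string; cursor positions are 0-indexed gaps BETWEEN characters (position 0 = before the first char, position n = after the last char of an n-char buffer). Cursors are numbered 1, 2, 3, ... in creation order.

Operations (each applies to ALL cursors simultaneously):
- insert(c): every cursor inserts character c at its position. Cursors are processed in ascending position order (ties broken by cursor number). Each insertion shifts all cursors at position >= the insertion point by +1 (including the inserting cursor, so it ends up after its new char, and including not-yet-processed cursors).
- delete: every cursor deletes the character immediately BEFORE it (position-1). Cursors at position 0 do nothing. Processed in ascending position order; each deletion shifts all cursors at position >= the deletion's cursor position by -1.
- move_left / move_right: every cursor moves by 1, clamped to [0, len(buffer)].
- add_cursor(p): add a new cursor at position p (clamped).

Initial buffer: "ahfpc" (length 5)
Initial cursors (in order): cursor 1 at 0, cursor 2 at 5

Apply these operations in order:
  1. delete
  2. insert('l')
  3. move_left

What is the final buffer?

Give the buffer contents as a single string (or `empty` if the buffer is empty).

After op 1 (delete): buffer="ahfp" (len 4), cursors c1@0 c2@4, authorship ....
After op 2 (insert('l')): buffer="lahfpl" (len 6), cursors c1@1 c2@6, authorship 1....2
After op 3 (move_left): buffer="lahfpl" (len 6), cursors c1@0 c2@5, authorship 1....2

Answer: lahfpl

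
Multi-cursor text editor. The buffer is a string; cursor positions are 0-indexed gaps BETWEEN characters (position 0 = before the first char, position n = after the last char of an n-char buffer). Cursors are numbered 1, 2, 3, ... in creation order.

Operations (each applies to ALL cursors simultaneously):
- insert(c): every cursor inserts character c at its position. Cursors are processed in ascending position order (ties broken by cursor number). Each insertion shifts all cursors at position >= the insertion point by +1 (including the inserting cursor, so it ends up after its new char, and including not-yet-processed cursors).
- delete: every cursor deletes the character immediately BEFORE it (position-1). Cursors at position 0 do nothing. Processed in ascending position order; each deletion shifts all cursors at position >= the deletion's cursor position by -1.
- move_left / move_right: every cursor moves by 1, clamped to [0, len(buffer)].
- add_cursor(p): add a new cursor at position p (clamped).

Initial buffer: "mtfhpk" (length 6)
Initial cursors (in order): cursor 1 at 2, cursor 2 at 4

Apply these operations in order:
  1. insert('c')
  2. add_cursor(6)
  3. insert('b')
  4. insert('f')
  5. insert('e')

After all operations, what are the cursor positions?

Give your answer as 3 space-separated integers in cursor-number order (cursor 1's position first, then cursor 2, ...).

Answer: 6 15 15

Derivation:
After op 1 (insert('c')): buffer="mtcfhcpk" (len 8), cursors c1@3 c2@6, authorship ..1..2..
After op 2 (add_cursor(6)): buffer="mtcfhcpk" (len 8), cursors c1@3 c2@6 c3@6, authorship ..1..2..
After op 3 (insert('b')): buffer="mtcbfhcbbpk" (len 11), cursors c1@4 c2@9 c3@9, authorship ..11..223..
After op 4 (insert('f')): buffer="mtcbffhcbbffpk" (len 14), cursors c1@5 c2@12 c3@12, authorship ..111..22323..
After op 5 (insert('e')): buffer="mtcbfefhcbbffeepk" (len 17), cursors c1@6 c2@15 c3@15, authorship ..1111..2232323..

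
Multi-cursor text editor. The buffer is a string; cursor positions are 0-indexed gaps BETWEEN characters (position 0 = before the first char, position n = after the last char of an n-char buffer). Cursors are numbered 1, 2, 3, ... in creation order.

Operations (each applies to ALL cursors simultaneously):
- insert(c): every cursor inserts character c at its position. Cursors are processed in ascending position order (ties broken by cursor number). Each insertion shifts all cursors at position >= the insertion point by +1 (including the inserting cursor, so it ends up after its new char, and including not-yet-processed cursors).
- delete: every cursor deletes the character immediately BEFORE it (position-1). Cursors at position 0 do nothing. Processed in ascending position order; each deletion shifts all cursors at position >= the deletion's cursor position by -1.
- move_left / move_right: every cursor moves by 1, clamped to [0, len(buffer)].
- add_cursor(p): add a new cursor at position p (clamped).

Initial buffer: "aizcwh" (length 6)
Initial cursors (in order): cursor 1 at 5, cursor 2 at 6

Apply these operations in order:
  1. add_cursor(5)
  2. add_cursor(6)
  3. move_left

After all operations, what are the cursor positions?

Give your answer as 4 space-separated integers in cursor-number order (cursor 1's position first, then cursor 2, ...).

Answer: 4 5 4 5

Derivation:
After op 1 (add_cursor(5)): buffer="aizcwh" (len 6), cursors c1@5 c3@5 c2@6, authorship ......
After op 2 (add_cursor(6)): buffer="aizcwh" (len 6), cursors c1@5 c3@5 c2@6 c4@6, authorship ......
After op 3 (move_left): buffer="aizcwh" (len 6), cursors c1@4 c3@4 c2@5 c4@5, authorship ......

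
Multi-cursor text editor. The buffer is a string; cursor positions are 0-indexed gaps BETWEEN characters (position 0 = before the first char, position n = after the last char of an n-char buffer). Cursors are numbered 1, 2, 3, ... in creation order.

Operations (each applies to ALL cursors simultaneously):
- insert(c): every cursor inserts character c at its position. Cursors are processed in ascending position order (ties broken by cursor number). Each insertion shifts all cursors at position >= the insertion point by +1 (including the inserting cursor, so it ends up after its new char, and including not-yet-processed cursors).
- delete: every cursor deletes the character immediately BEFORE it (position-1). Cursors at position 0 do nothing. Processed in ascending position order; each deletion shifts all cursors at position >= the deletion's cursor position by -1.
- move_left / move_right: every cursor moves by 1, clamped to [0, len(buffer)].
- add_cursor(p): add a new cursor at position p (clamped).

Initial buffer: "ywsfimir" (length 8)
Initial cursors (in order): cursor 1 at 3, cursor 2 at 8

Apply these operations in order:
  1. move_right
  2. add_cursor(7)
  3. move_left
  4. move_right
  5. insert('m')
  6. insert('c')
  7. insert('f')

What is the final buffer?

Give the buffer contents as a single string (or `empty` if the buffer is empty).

After op 1 (move_right): buffer="ywsfimir" (len 8), cursors c1@4 c2@8, authorship ........
After op 2 (add_cursor(7)): buffer="ywsfimir" (len 8), cursors c1@4 c3@7 c2@8, authorship ........
After op 3 (move_left): buffer="ywsfimir" (len 8), cursors c1@3 c3@6 c2@7, authorship ........
After op 4 (move_right): buffer="ywsfimir" (len 8), cursors c1@4 c3@7 c2@8, authorship ........
After op 5 (insert('m')): buffer="ywsfmimimrm" (len 11), cursors c1@5 c3@9 c2@11, authorship ....1...3.2
After op 6 (insert('c')): buffer="ywsfmcimimcrmc" (len 14), cursors c1@6 c3@11 c2@14, authorship ....11...33.22
After op 7 (insert('f')): buffer="ywsfmcfimimcfrmcf" (len 17), cursors c1@7 c3@13 c2@17, authorship ....111...333.222

Answer: ywsfmcfimimcfrmcf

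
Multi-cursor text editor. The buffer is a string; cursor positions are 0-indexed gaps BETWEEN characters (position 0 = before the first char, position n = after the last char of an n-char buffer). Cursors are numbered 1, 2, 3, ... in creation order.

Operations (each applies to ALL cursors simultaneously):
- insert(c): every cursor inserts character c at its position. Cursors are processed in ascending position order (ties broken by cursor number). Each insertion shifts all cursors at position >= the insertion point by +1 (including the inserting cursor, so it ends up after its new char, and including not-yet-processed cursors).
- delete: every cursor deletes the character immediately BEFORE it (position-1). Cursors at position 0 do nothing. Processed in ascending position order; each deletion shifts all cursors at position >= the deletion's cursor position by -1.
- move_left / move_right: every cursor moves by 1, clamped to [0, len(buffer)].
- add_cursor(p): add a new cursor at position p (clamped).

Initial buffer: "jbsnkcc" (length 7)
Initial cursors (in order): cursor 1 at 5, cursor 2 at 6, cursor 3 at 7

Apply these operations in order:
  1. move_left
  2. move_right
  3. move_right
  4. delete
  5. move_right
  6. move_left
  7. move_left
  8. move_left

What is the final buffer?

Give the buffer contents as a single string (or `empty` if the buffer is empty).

After op 1 (move_left): buffer="jbsnkcc" (len 7), cursors c1@4 c2@5 c3@6, authorship .......
After op 2 (move_right): buffer="jbsnkcc" (len 7), cursors c1@5 c2@6 c3@7, authorship .......
After op 3 (move_right): buffer="jbsnkcc" (len 7), cursors c1@6 c2@7 c3@7, authorship .......
After op 4 (delete): buffer="jbsn" (len 4), cursors c1@4 c2@4 c3@4, authorship ....
After op 5 (move_right): buffer="jbsn" (len 4), cursors c1@4 c2@4 c3@4, authorship ....
After op 6 (move_left): buffer="jbsn" (len 4), cursors c1@3 c2@3 c3@3, authorship ....
After op 7 (move_left): buffer="jbsn" (len 4), cursors c1@2 c2@2 c3@2, authorship ....
After op 8 (move_left): buffer="jbsn" (len 4), cursors c1@1 c2@1 c3@1, authorship ....

Answer: jbsn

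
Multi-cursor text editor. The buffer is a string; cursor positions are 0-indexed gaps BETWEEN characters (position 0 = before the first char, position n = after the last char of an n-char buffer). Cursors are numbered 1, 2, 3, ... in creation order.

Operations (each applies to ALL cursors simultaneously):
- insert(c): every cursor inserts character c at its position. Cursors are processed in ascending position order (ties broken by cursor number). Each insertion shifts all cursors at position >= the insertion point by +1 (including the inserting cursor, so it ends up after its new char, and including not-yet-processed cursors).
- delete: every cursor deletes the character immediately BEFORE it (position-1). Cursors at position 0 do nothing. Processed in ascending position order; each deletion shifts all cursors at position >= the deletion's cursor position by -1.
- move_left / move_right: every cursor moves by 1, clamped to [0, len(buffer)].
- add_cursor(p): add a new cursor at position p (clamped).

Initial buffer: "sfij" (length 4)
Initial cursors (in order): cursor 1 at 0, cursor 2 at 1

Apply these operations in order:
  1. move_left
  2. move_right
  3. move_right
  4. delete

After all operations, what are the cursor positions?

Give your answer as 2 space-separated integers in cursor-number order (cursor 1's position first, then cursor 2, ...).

Answer: 0 0

Derivation:
After op 1 (move_left): buffer="sfij" (len 4), cursors c1@0 c2@0, authorship ....
After op 2 (move_right): buffer="sfij" (len 4), cursors c1@1 c2@1, authorship ....
After op 3 (move_right): buffer="sfij" (len 4), cursors c1@2 c2@2, authorship ....
After op 4 (delete): buffer="ij" (len 2), cursors c1@0 c2@0, authorship ..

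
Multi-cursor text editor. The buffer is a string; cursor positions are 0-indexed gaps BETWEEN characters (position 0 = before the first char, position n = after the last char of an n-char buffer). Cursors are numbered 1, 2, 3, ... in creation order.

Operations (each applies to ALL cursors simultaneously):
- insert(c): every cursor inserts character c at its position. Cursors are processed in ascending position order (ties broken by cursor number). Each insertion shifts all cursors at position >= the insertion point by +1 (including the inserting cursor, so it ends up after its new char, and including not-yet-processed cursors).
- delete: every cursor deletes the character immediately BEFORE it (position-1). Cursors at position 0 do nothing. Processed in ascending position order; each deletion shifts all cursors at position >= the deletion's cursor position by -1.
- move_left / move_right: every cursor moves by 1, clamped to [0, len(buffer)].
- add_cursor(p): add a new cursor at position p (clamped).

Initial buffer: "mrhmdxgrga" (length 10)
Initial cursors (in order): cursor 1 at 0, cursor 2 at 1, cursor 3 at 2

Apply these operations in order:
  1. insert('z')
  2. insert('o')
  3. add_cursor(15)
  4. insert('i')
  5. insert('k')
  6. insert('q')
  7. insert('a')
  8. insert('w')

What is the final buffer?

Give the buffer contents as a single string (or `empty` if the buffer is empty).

After op 1 (insert('z')): buffer="zmzrzhmdxgrga" (len 13), cursors c1@1 c2@3 c3@5, authorship 1.2.3........
After op 2 (insert('o')): buffer="zomzorzohmdxgrga" (len 16), cursors c1@2 c2@5 c3@8, authorship 11.22.33........
After op 3 (add_cursor(15)): buffer="zomzorzohmdxgrga" (len 16), cursors c1@2 c2@5 c3@8 c4@15, authorship 11.22.33........
After op 4 (insert('i')): buffer="zoimzoirzoihmdxgrgia" (len 20), cursors c1@3 c2@7 c3@11 c4@19, authorship 111.222.333.......4.
After op 5 (insert('k')): buffer="zoikmzoikrzoikhmdxgrgika" (len 24), cursors c1@4 c2@9 c3@14 c4@23, authorship 1111.2222.3333.......44.
After op 6 (insert('q')): buffer="zoikqmzoikqrzoikqhmdxgrgikqa" (len 28), cursors c1@5 c2@11 c3@17 c4@27, authorship 11111.22222.33333.......444.
After op 7 (insert('a')): buffer="zoikqamzoikqarzoikqahmdxgrgikqaa" (len 32), cursors c1@6 c2@13 c3@20 c4@31, authorship 111111.222222.333333.......4444.
After op 8 (insert('w')): buffer="zoikqawmzoikqawrzoikqawhmdxgrgikqawa" (len 36), cursors c1@7 c2@15 c3@23 c4@35, authorship 1111111.2222222.3333333.......44444.

Answer: zoikqawmzoikqawrzoikqawhmdxgrgikqawa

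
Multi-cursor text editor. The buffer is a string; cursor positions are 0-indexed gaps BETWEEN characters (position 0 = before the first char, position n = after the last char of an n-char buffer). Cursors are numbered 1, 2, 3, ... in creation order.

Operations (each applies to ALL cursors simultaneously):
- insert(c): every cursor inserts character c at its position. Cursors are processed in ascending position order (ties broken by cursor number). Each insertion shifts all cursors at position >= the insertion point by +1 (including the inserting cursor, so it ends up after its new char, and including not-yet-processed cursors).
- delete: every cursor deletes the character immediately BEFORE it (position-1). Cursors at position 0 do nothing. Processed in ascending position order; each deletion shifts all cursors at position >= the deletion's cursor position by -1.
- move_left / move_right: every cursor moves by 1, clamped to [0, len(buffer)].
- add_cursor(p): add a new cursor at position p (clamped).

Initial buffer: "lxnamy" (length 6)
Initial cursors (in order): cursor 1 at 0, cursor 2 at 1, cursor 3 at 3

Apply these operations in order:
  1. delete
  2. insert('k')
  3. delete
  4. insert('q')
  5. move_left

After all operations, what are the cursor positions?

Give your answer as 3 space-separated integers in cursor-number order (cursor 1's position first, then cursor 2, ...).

Answer: 1 1 3

Derivation:
After op 1 (delete): buffer="xamy" (len 4), cursors c1@0 c2@0 c3@1, authorship ....
After op 2 (insert('k')): buffer="kkxkamy" (len 7), cursors c1@2 c2@2 c3@4, authorship 12.3...
After op 3 (delete): buffer="xamy" (len 4), cursors c1@0 c2@0 c3@1, authorship ....
After op 4 (insert('q')): buffer="qqxqamy" (len 7), cursors c1@2 c2@2 c3@4, authorship 12.3...
After op 5 (move_left): buffer="qqxqamy" (len 7), cursors c1@1 c2@1 c3@3, authorship 12.3...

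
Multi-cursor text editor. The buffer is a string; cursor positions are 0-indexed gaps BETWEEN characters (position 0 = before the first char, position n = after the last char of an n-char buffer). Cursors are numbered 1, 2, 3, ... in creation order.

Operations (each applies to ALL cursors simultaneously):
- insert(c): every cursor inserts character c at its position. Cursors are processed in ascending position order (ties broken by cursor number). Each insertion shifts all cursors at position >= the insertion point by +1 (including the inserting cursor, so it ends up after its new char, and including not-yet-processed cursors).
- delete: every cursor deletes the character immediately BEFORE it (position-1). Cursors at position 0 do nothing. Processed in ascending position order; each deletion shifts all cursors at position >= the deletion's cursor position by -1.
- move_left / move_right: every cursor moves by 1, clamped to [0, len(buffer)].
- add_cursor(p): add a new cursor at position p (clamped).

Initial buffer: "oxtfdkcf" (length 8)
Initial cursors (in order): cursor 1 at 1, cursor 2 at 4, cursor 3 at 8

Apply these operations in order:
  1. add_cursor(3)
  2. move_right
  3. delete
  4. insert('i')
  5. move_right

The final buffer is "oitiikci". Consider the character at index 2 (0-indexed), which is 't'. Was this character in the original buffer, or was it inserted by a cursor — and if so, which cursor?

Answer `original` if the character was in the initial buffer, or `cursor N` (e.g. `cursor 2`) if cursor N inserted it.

Answer: original

Derivation:
After op 1 (add_cursor(3)): buffer="oxtfdkcf" (len 8), cursors c1@1 c4@3 c2@4 c3@8, authorship ........
After op 2 (move_right): buffer="oxtfdkcf" (len 8), cursors c1@2 c4@4 c2@5 c3@8, authorship ........
After op 3 (delete): buffer="otkc" (len 4), cursors c1@1 c2@2 c4@2 c3@4, authorship ....
After op 4 (insert('i')): buffer="oitiikci" (len 8), cursors c1@2 c2@5 c4@5 c3@8, authorship .1.24..3
After op 5 (move_right): buffer="oitiikci" (len 8), cursors c1@3 c2@6 c4@6 c3@8, authorship .1.24..3
Authorship (.=original, N=cursor N): . 1 . 2 4 . . 3
Index 2: author = original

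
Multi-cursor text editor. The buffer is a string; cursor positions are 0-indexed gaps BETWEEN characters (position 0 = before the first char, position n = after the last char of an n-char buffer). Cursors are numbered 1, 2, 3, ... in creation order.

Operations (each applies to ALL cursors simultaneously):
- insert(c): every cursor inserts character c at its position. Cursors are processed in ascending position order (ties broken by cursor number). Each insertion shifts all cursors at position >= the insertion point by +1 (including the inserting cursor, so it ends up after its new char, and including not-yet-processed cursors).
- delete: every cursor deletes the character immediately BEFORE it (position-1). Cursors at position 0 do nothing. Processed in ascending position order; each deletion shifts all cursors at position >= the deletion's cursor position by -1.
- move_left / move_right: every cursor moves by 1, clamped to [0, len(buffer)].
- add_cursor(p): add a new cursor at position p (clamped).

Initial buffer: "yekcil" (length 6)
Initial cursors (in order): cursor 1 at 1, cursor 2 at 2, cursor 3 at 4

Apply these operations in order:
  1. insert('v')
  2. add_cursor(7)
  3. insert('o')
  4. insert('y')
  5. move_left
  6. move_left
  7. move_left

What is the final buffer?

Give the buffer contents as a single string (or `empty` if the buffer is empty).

After op 1 (insert('v')): buffer="yvevkcvil" (len 9), cursors c1@2 c2@4 c3@7, authorship .1.2..3..
After op 2 (add_cursor(7)): buffer="yvevkcvil" (len 9), cursors c1@2 c2@4 c3@7 c4@7, authorship .1.2..3..
After op 3 (insert('o')): buffer="yvoevokcvooil" (len 13), cursors c1@3 c2@6 c3@11 c4@11, authorship .11.22..334..
After op 4 (insert('y')): buffer="yvoyevoykcvooyyil" (len 17), cursors c1@4 c2@8 c3@15 c4@15, authorship .111.222..33434..
After op 5 (move_left): buffer="yvoyevoykcvooyyil" (len 17), cursors c1@3 c2@7 c3@14 c4@14, authorship .111.222..33434..
After op 6 (move_left): buffer="yvoyevoykcvooyyil" (len 17), cursors c1@2 c2@6 c3@13 c4@13, authorship .111.222..33434..
After op 7 (move_left): buffer="yvoyevoykcvooyyil" (len 17), cursors c1@1 c2@5 c3@12 c4@12, authorship .111.222..33434..

Answer: yvoyevoykcvooyyil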